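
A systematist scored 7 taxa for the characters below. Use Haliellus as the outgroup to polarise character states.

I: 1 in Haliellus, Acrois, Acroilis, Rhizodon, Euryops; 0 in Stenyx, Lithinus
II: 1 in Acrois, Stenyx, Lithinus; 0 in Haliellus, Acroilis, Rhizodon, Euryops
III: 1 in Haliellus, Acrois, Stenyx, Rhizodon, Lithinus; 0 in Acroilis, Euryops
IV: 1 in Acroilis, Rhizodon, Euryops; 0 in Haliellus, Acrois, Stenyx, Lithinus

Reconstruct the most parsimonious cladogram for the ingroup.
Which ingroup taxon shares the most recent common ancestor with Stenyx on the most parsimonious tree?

Character polarity is set by the outgroup: the derived state is whichever differs from the outgroup's state, so for I, III the derived state is '0', and for the remaining characters it is '1'.
I (derived state '0') is shared by Lithinus and Stenyx — a synapomorphy uniting that clade.
Only Acrois, Lithinus, and Stenyx show the derived state '1' for II, supporting them as a clade.
Only Acroilis and Euryops show the derived state '0' for III, supporting them as a clade.
Only Acroilis, Euryops, and Rhizodon show the derived state '1' for IV, supporting them as a clade.
Most parsimonious ingroup topology: ((Acrois,(Stenyx,Lithinus)),((Acroilis,Euryops),Rhizodon)).
Stenyx and Lithinus form a cherry on this tree, so they are sister taxa.

Lithinus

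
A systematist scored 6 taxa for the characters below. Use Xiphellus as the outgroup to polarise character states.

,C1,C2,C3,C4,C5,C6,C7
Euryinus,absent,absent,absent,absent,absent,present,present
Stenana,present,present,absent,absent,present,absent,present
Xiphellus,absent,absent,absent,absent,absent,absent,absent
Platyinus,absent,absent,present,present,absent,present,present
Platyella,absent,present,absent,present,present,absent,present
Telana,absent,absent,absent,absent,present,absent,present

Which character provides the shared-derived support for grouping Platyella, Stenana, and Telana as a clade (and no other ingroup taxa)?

C5

The outgroup has state 'absent' for every character, so 'present' is the derived state throughout.
C1: derived state 'present' in Stenana only — an autapomorphy, so it tells us nothing about relationships among taxa.
C2 (derived state 'present') is shared by Platyella and Stenana — a synapomorphy uniting that clade.
C3: derived state 'present' in Platyinus only — an autapomorphy, so it tells us nothing about relationships among taxa.
C4 groups Platyella and Platyinus, which is incompatible with the clades supported by the remaining characters; treating it as convergent (homoplasy) costs fewer steps than any alternative tree.
C5: derived state 'present' in Platyella, Stenana, and Telana only — synapomorphy for {Platyella, Stenana, Telana}.
C6: derived state 'present' in Euryinus and Platyinus only — synapomorphy for {Euryinus, Platyinus}.
C7 (derived state 'present') is shared by all ingroup taxa — unites the whole ingroup.
Most parsimonious ingroup topology: (((Platyella,Stenana),Telana),(Euryinus,Platyinus)).
The clade {Platyella, Stenana, Telana} is supported by C5: its derived state 'present' occurs in exactly those taxa and in no other taxon (including the outgroup).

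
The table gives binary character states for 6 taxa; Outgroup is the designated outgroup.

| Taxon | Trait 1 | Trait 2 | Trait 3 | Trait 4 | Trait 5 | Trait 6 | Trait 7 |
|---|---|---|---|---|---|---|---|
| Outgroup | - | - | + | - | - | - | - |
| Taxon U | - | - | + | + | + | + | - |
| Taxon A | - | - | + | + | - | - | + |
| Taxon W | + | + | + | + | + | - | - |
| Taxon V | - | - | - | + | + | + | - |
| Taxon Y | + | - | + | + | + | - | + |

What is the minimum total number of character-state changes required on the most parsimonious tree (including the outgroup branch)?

8

Character polarity is set by the outgroup: the derived state is whichever differs from the outgroup's state, so for Trait 3 the derived state is '-', and for the remaining characters it is '+'.
Only Taxon W and Taxon Y show the derived state '+' for Trait 1, supporting them as a clade.
Trait 2 (derived state '+') is unique to Taxon W (autapomorphy; uninformative for grouping).
Trait 3 (derived state '-') is unique to Taxon V (autapomorphy; uninformative for grouping).
All ingroup taxa share the derived state '+' for Trait 4; it defines the ingroup but does not resolve relationships within it.
Trait 5: derived state '+' in Taxon U, Taxon V, Taxon W, and Taxon Y only — synapomorphy for {Taxon U, Taxon V, Taxon W, Taxon Y}.
Only Taxon U and Taxon V show the derived state '+' for Trait 6, supporting them as a clade.
Trait 7 groups Taxon A and Taxon Y, which is incompatible with the clades supported by the remaining characters; treating it as convergent (homoplasy) costs fewer steps than any alternative tree.
Most parsimonious ingroup topology: (((Taxon Y,Taxon W),(Taxon V,Taxon U)),Taxon A).
Changes per character on this tree: Trait 1: 1; Trait 2: 1; Trait 3: 1; Trait 4: 1; Trait 5: 1; Trait 6: 1; Trait 7: 2.
Total = 8.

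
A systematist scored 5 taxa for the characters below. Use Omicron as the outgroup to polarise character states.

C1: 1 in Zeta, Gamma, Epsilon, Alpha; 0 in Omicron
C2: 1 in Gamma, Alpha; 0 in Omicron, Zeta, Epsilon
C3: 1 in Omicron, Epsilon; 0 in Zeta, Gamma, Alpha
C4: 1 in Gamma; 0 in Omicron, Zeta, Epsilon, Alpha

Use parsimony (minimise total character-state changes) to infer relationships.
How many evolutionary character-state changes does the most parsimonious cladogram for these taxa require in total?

4

Character polarity is set by the outgroup: the derived state is whichever differs from the outgroup's state, so for C3 the derived state is '0', and for the remaining characters it is '1'.
C1 (derived state '1') is shared by all ingroup taxa — unites the whole ingroup.
C2 (derived state '1') is shared by Alpha and Gamma — a synapomorphy uniting that clade.
Only Alpha, Gamma, and Zeta show the derived state '0' for C3, supporting them as a clade.
C4 (derived state '1') is unique to Gamma (autapomorphy; uninformative for grouping).
Most parsimonious ingroup topology: ((Zeta,(Gamma,Alpha)),Epsilon).
Changes per character on this tree: C1: 1; C2: 1; C3: 1; C4: 1.
Total = 4.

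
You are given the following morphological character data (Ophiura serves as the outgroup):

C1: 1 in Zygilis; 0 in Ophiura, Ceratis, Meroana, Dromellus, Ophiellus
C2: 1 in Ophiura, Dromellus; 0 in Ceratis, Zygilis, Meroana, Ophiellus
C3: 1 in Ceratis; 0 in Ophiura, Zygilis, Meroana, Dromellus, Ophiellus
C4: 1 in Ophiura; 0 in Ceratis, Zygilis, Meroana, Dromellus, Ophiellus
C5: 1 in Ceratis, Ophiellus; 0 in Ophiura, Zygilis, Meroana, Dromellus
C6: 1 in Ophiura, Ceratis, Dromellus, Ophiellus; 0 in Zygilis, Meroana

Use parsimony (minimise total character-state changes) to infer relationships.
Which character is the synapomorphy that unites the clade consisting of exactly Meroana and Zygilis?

Character polarity is set by the outgroup: the derived state is whichever differs from the outgroup's state, so for C2, C4, C6 the derived state is '0', and for the remaining characters it is '1'.
C1 (derived state '1') is unique to Zygilis (autapomorphy; uninformative for grouping).
Only Ceratis, Meroana, Ophiellus, and Zygilis show the derived state '0' for C2, supporting them as a clade.
C3: derived state '1' in Ceratis only — an autapomorphy, so it tells us nothing about relationships among taxa.
C4 (derived state '0') is shared by all ingroup taxa — unites the whole ingroup.
C5: derived state '1' in Ceratis and Ophiellus only — synapomorphy for {Ceratis, Ophiellus}.
Only Meroana and Zygilis show the derived state '0' for C6, supporting them as a clade.
Most parsimonious ingroup topology: (((Ceratis,Ophiellus),(Zygilis,Meroana)),Dromellus).
The clade {Meroana, Zygilis} is supported by C6: its derived state '0' occurs in exactly those taxa and in no other taxon (including the outgroup).

C6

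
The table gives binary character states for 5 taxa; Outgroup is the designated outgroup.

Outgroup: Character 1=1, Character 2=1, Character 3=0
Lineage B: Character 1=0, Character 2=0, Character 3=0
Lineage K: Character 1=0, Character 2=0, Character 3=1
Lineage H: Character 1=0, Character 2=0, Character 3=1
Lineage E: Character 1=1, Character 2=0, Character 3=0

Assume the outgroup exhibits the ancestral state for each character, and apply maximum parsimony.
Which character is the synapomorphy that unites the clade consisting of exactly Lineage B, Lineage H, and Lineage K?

Character polarity is set by the outgroup: the derived state is whichever differs from the outgroup's state, so for Character 1, Character 2 the derived state is '0', and for the remaining characters it is '1'.
Only Lineage B, Lineage H, and Lineage K show the derived state '0' for Character 1, supporting them as a clade.
Character 2 (derived state '0') is shared by all ingroup taxa — unites the whole ingroup.
Character 3 (derived state '1') is shared by Lineage H and Lineage K — a synapomorphy uniting that clade.
Most parsimonious ingroup topology: ((Lineage B,(Lineage K,Lineage H)),Lineage E).
The clade {Lineage B, Lineage H, Lineage K} is supported by Character 1: its derived state '0' occurs in exactly those taxa and in no other taxon (including the outgroup).

Character 1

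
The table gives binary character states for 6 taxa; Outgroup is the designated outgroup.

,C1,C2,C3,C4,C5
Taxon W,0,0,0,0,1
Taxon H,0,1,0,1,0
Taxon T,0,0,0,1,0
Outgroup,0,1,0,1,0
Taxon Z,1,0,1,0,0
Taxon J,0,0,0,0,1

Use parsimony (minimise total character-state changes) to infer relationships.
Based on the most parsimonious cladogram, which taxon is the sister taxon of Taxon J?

Taxon W

Character polarity is set by the outgroup: the derived state is whichever differs from the outgroup's state, so for C2, C4 the derived state is '0', and for the remaining characters it is '1'.
C1 (derived state '1') is unique to Taxon Z (autapomorphy; uninformative for grouping).
Only Taxon J, Taxon T, Taxon W, and Taxon Z show the derived state '0' for C2, supporting them as a clade.
C3: derived state '1' in Taxon Z only — an autapomorphy, so it tells us nothing about relationships among taxa.
Only Taxon J, Taxon W, and Taxon Z show the derived state '0' for C4, supporting them as a clade.
C5: derived state '1' in Taxon J and Taxon W only — synapomorphy for {Taxon J, Taxon W}.
Most parsimonious ingroup topology: (((Taxon Z,(Taxon W,Taxon J)),Taxon T),Taxon H).
Taxon J and Taxon W form a cherry on this tree, so they are sister taxa.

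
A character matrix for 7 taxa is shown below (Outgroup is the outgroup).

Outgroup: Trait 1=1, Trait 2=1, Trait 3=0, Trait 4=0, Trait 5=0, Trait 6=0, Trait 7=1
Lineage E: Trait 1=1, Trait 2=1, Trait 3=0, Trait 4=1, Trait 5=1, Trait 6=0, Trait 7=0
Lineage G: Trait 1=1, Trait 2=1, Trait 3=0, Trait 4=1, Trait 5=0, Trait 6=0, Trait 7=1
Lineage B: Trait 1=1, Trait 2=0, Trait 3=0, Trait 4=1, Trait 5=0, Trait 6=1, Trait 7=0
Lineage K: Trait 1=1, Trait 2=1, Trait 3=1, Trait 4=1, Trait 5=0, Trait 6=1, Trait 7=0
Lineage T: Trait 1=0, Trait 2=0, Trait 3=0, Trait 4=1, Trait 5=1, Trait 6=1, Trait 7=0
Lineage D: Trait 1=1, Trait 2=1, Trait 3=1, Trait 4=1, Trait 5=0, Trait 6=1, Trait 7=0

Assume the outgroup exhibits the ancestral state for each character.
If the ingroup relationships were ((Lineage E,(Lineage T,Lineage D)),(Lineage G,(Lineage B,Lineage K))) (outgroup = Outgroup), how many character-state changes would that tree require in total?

Map each character onto ((Lineage E,(Lineage T,Lineage D)),(Lineage G,(Lineage B,Lineage K))) (rooted by Outgroup) and count the minimum state changes it requires (Fitch parsimony):
Trait 1: 1; Trait 2: 2; Trait 3: 2; Trait 4: 1; Trait 5: 2; Trait 6: 2; Trait 7: 2.
Total tree length = 12.

12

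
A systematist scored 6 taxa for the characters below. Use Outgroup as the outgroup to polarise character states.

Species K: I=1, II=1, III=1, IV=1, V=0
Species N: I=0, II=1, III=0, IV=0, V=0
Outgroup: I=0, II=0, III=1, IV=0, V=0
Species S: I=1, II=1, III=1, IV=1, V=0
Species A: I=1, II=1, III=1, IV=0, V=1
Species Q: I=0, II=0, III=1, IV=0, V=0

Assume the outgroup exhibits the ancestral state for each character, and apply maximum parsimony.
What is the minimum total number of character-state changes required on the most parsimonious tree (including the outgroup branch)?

5

Character polarity is set by the outgroup: the derived state is whichever differs from the outgroup's state, so for III the derived state is '0', and for the remaining characters it is '1'.
I: derived state '1' in Species A, Species K, and Species S only — synapomorphy for {Species A, Species K, Species S}.
II: derived state '1' in Species A, Species K, Species N, and Species S only — synapomorphy for {Species A, Species K, Species N, Species S}.
III: derived state '0' in Species N only — an autapomorphy, so it tells us nothing about relationships among taxa.
Only Species K and Species S show the derived state '1' for IV, supporting them as a clade.
V: derived state '1' in Species A only — an autapomorphy, so it tells us nothing about relationships among taxa.
Most parsimonious ingroup topology: (Species Q,(((Species S,Species K),Species A),Species N)).
Changes per character on this tree: I: 1; II: 1; III: 1; IV: 1; V: 1.
Total = 5.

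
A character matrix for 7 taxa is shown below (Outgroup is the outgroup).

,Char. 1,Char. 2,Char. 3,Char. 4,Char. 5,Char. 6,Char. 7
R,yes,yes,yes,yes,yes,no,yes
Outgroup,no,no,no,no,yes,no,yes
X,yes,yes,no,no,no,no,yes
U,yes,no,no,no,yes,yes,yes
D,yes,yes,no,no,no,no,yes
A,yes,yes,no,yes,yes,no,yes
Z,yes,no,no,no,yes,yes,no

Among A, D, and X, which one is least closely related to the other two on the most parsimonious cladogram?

Character polarity is set by the outgroup: the derived state is whichever differs from the outgroup's state, so for Char. 5, Char. 7 the derived state is 'no', and for the remaining characters it is 'yes'.
All ingroup taxa share the derived state 'yes' for Char. 1; it defines the ingroup but does not resolve relationships within it.
Char. 2: derived state 'yes' in A, D, R, and X only — synapomorphy for {A, D, R, X}.
Char. 3 (derived state 'yes') is unique to R (autapomorphy; uninformative for grouping).
Char. 4: derived state 'yes' in A and R only — synapomorphy for {A, R}.
Char. 5: derived state 'no' in D and X only — synapomorphy for {D, X}.
Only U and Z show the derived state 'yes' for Char. 6, supporting them as a clade.
Char. 7: derived state 'no' in Z only — an autapomorphy, so it tells us nothing about relationships among taxa.
Most parsimonious ingroup topology: ((U,Z),((A,R),(X,D))).
X and D share a more recent common ancestor with each other than either does with A, so A is the least closely related of the three.

A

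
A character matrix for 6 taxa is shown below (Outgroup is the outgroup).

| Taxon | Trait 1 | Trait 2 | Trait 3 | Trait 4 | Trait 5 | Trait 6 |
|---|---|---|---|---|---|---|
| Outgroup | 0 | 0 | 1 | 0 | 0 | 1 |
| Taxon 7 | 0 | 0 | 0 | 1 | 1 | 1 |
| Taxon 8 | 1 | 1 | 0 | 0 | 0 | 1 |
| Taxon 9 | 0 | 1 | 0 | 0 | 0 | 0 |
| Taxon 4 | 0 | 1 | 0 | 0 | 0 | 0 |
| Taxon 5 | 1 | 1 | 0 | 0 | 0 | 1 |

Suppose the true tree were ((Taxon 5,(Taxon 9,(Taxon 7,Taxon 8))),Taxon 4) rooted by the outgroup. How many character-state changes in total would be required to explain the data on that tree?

9

Map each character onto ((Taxon 5,(Taxon 9,(Taxon 7,Taxon 8))),Taxon 4) (rooted by Outgroup) and count the minimum state changes it requires (Fitch parsimony):
Trait 1: 2; Trait 2: 2; Trait 3: 1; Trait 4: 1; Trait 5: 1; Trait 6: 2.
Total tree length = 9.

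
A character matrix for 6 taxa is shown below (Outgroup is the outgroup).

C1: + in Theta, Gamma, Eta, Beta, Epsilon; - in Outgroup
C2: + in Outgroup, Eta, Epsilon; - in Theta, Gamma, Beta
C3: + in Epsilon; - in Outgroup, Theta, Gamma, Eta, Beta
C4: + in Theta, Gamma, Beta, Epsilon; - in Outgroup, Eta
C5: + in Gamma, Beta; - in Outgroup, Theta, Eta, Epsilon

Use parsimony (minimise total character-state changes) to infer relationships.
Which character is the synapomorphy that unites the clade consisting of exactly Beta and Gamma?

Character polarity is set by the outgroup: the derived state is whichever differs from the outgroup's state, so for C2 the derived state is '-', and for the remaining characters it is '+'.
All ingroup taxa share the derived state '+' for C1; it defines the ingroup but does not resolve relationships within it.
Only Beta, Gamma, and Theta show the derived state '-' for C2, supporting them as a clade.
C3 (derived state '+') is unique to Epsilon (autapomorphy; uninformative for grouping).
Only Beta, Epsilon, Gamma, and Theta show the derived state '+' for C4, supporting them as a clade.
C5: derived state '+' in Beta and Gamma only — synapomorphy for {Beta, Gamma}.
Most parsimonious ingroup topology: (((Theta,(Gamma,Beta)),Epsilon),Eta).
The clade {Beta, Gamma} is supported by C5: its derived state '+' occurs in exactly those taxa and in no other taxon (including the outgroup).

C5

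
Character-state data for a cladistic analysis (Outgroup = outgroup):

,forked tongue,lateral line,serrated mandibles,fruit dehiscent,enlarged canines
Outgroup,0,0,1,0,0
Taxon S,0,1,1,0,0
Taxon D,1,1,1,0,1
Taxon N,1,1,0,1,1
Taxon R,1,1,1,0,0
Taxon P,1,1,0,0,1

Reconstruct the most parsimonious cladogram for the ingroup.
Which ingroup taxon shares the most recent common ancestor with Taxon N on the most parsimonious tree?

Character polarity is set by the outgroup: the derived state is whichever differs from the outgroup's state, so for serrated mandibles the derived state is '0', and for the remaining characters it is '1'.
forked tongue: derived state '1' in Taxon D, Taxon N, Taxon P, and Taxon R only — synapomorphy for {Taxon D, Taxon N, Taxon P, Taxon R}.
lateral line (derived state '1') is shared by all ingroup taxa — unites the whole ingroup.
serrated mandibles (derived state '0') is shared by Taxon N and Taxon P — a synapomorphy uniting that clade.
fruit dehiscent (derived state '1') is unique to Taxon N (autapomorphy; uninformative for grouping).
enlarged canines (derived state '1') is shared by Taxon D, Taxon N, and Taxon P — a synapomorphy uniting that clade.
Most parsimonious ingroup topology: (Taxon S,((Taxon D,(Taxon N,Taxon P)),Taxon R)).
Taxon N and Taxon P form a cherry on this tree, so they are sister taxa.

Taxon P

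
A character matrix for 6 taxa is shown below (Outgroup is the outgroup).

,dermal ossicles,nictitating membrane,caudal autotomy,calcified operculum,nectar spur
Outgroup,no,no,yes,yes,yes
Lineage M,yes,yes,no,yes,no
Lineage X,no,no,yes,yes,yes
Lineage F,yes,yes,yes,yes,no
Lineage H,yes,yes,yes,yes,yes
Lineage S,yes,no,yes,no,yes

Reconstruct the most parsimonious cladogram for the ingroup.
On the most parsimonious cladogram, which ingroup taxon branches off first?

Lineage X

Character polarity is set by the outgroup: the derived state is whichever differs from the outgroup's state, so for caudal autotomy, calcified operculum, nectar spur the derived state is 'no', and for the remaining characters it is 'yes'.
dermal ossicles (derived state 'yes') is shared by Lineage F, Lineage H, Lineage M, and Lineage S — a synapomorphy uniting that clade.
Only Lineage F, Lineage H, and Lineage M show the derived state 'yes' for nictitating membrane, supporting them as a clade.
caudal autotomy (derived state 'no') is unique to Lineage M (autapomorphy; uninformative for grouping).
calcified operculum (derived state 'no') is unique to Lineage S (autapomorphy; uninformative for grouping).
nectar spur (derived state 'no') is shared by Lineage F and Lineage M — a synapomorphy uniting that clade.
Most parsimonious ingroup topology: ((((Lineage M,Lineage F),Lineage H),Lineage S),Lineage X).
Lineage X is sister to the clade containing all other ingroup taxa, so it is the earliest-diverging (most basal) ingroup lineage.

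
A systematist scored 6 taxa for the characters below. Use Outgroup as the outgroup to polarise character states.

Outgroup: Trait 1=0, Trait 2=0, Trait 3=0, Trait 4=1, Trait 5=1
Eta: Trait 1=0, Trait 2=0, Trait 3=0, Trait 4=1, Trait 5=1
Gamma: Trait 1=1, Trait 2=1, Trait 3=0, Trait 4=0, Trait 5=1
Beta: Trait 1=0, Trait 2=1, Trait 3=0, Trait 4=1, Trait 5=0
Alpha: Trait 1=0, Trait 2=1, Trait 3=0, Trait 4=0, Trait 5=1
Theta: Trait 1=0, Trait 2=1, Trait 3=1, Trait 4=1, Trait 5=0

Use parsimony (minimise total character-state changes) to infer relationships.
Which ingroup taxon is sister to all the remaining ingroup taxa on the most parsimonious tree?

Eta

Character polarity is set by the outgroup: the derived state is whichever differs from the outgroup's state, so for Trait 4, Trait 5 the derived state is '0', and for the remaining characters it is '1'.
Trait 1: derived state '1' in Gamma only — an autapomorphy, so it tells us nothing about relationships among taxa.
Trait 2: derived state '1' in Alpha, Beta, Gamma, and Theta only — synapomorphy for {Alpha, Beta, Gamma, Theta}.
Trait 3: derived state '1' in Theta only — an autapomorphy, so it tells us nothing about relationships among taxa.
Only Alpha and Gamma show the derived state '0' for Trait 4, supporting them as a clade.
Trait 5 (derived state '0') is shared by Beta and Theta — a synapomorphy uniting that clade.
Most parsimonious ingroup topology: (Eta,((Gamma,Alpha),(Beta,Theta))).
Eta is sister to the clade containing all other ingroup taxa, so it is the earliest-diverging (most basal) ingroup lineage.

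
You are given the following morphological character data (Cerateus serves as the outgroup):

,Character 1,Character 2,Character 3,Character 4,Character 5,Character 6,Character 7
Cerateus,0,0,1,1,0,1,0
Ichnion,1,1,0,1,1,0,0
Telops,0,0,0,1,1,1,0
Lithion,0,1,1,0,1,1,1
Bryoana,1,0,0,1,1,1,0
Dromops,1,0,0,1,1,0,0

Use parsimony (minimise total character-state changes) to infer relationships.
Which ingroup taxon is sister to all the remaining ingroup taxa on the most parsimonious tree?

Lithion

Character polarity is set by the outgroup: the derived state is whichever differs from the outgroup's state, so for Character 3, Character 4, Character 6 the derived state is '0', and for the remaining characters it is '1'.
Character 1: derived state '1' in Bryoana, Dromops, and Ichnion only — synapomorphy for {Bryoana, Dromops, Ichnion}.
Character 2 (state '1') occurs in Ichnion and Lithion but conflicts with the nesting implied by the other characters — most parsimoniously interpreted as homoplasy.
Only Bryoana, Dromops, Ichnion, and Telops show the derived state '0' for Character 3, supporting them as a clade.
Character 4 (derived state '0') is unique to Lithion (autapomorphy; uninformative for grouping).
All ingroup taxa share the derived state '1' for Character 5; it defines the ingroup but does not resolve relationships within it.
Only Dromops and Ichnion show the derived state '0' for Character 6, supporting them as a clade.
Character 7: derived state '1' in Lithion only — an autapomorphy, so it tells us nothing about relationships among taxa.
Most parsimonious ingroup topology: ((((Ichnion,Dromops),Bryoana),Telops),Lithion).
Lithion is sister to the clade containing all other ingroup taxa, so it is the earliest-diverging (most basal) ingroup lineage.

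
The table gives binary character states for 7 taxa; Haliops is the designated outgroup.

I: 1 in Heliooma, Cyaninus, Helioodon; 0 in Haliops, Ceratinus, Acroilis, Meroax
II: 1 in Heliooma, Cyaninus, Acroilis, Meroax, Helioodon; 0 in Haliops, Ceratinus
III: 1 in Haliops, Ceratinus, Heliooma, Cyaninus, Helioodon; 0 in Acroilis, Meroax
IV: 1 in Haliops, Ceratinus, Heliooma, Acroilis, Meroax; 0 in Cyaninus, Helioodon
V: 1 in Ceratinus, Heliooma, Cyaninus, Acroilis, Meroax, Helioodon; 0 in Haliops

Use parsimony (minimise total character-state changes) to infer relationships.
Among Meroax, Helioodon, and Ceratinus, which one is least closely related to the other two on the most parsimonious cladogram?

Ceratinus

Character polarity is set by the outgroup: the derived state is whichever differs from the outgroup's state, so for III, IV the derived state is '0', and for the remaining characters it is '1'.
Only Cyaninus, Helioodon, and Heliooma show the derived state '1' for I, supporting them as a clade.
Only Acroilis, Cyaninus, Helioodon, Heliooma, and Meroax show the derived state '1' for II, supporting them as a clade.
Only Acroilis and Meroax show the derived state '0' for III, supporting them as a clade.
IV (derived state '0') is shared by Cyaninus and Helioodon — a synapomorphy uniting that clade.
All ingroup taxa share the derived state '1' for V; it defines the ingroup but does not resolve relationships within it.
Most parsimonious ingroup topology: (Ceratinus,((Heliooma,(Cyaninus,Helioodon)),(Acroilis,Meroax))).
Helioodon and Meroax share a more recent common ancestor with each other than either does with Ceratinus, so Ceratinus is the least closely related of the three.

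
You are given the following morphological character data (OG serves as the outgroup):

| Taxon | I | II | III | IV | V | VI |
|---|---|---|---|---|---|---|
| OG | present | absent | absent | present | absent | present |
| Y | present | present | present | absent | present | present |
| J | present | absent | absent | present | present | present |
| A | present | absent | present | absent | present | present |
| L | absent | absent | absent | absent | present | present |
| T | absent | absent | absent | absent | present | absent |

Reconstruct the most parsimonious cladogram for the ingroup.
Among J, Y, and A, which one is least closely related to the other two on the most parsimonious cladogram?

J

Character polarity is set by the outgroup: the derived state is whichever differs from the outgroup's state, so for I, IV, VI the derived state is 'absent', and for the remaining characters it is 'present'.
I: derived state 'absent' in L and T only — synapomorphy for {L, T}.
II: derived state 'present' in Y only — an autapomorphy, so it tells us nothing about relationships among taxa.
III (derived state 'present') is shared by A and Y — a synapomorphy uniting that clade.
Only A, L, T, and Y show the derived state 'absent' for IV, supporting them as a clade.
V (derived state 'present') is shared by all ingroup taxa — unites the whole ingroup.
VI (derived state 'absent') is unique to T (autapomorphy; uninformative for grouping).
Most parsimonious ingroup topology: (((Y,A),(L,T)),J).
Y and A share a more recent common ancestor with each other than either does with J, so J is the least closely related of the three.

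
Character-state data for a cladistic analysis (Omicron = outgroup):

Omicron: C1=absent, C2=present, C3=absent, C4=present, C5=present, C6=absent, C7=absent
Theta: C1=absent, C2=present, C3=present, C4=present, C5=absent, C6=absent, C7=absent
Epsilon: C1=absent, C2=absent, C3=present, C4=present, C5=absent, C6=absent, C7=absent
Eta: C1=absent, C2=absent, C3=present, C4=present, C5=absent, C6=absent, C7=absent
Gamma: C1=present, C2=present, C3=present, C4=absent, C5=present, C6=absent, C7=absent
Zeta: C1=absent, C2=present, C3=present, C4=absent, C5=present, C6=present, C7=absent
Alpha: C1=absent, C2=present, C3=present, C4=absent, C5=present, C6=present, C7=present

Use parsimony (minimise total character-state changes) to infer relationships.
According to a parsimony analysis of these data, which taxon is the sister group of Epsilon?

Character polarity is set by the outgroup: the derived state is whichever differs from the outgroup's state, so for C2, C4, C5 the derived state is 'absent', and for the remaining characters it is 'present'.
C1: derived state 'present' in Gamma only — an autapomorphy, so it tells us nothing about relationships among taxa.
C2: derived state 'absent' in Epsilon and Eta only — synapomorphy for {Epsilon, Eta}.
All ingroup taxa share the derived state 'present' for C3; it defines the ingroup but does not resolve relationships within it.
C4: derived state 'absent' in Alpha, Gamma, and Zeta only — synapomorphy for {Alpha, Gamma, Zeta}.
C5 (derived state 'absent') is shared by Epsilon, Eta, and Theta — a synapomorphy uniting that clade.
Only Alpha and Zeta show the derived state 'present' for C6, supporting them as a clade.
C7: derived state 'present' in Alpha only — an autapomorphy, so it tells us nothing about relationships among taxa.
Most parsimonious ingroup topology: ((Theta,(Epsilon,Eta)),(Gamma,(Zeta,Alpha))).
Epsilon and Eta form a cherry on this tree, so they are sister taxa.

Eta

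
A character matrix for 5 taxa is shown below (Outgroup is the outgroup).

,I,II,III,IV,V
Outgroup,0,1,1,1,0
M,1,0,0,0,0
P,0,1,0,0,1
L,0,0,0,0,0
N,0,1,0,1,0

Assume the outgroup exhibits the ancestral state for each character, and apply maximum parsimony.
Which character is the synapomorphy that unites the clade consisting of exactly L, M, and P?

Character polarity is set by the outgroup: the derived state is whichever differs from the outgroup's state, so for II, III, IV the derived state is '0', and for the remaining characters it is '1'.
I (derived state '1') is unique to M (autapomorphy; uninformative for grouping).
II: derived state '0' in L and M only — synapomorphy for {L, M}.
All ingroup taxa share the derived state '0' for III; it defines the ingroup but does not resolve relationships within it.
Only L, M, and P show the derived state '0' for IV, supporting them as a clade.
V (derived state '1') is unique to P (autapomorphy; uninformative for grouping).
Most parsimonious ingroup topology: (((M,L),P),N).
The clade {L, M, P} is supported by IV: its derived state '0' occurs in exactly those taxa and in no other taxon (including the outgroup).

IV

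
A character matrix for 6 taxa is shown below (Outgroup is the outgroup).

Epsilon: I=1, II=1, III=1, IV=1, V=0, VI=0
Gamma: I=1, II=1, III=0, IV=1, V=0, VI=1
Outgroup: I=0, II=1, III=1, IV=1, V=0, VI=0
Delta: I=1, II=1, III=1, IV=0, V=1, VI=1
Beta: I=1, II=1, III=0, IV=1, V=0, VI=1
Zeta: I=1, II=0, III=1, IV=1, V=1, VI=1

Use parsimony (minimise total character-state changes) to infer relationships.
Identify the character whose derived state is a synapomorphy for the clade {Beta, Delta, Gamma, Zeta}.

VI

Character polarity is set by the outgroup: the derived state is whichever differs from the outgroup's state, so for II, III, IV the derived state is '0', and for the remaining characters it is '1'.
I (derived state '1') is shared by all ingroup taxa — unites the whole ingroup.
II: derived state '0' in Zeta only — an autapomorphy, so it tells us nothing about relationships among taxa.
III (derived state '0') is shared by Beta and Gamma — a synapomorphy uniting that clade.
IV (derived state '0') is unique to Delta (autapomorphy; uninformative for grouping).
V: derived state '1' in Delta and Zeta only — synapomorphy for {Delta, Zeta}.
Only Beta, Delta, Gamma, and Zeta show the derived state '1' for VI, supporting them as a clade.
Most parsimonious ingroup topology: (((Gamma,Beta),(Delta,Zeta)),Epsilon).
The clade {Beta, Delta, Gamma, Zeta} is supported by VI: its derived state '1' occurs in exactly those taxa and in no other taxon (including the outgroup).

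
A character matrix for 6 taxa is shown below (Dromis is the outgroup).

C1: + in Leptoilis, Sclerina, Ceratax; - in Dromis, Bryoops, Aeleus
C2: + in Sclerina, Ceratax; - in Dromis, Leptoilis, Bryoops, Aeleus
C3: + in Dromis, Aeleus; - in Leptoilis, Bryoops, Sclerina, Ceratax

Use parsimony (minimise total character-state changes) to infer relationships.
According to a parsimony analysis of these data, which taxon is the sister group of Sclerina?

Ceratax

Character polarity is set by the outgroup: the derived state is whichever differs from the outgroup's state, so for C3 the derived state is '-', and for the remaining characters it is '+'.
C1 (derived state '+') is shared by Ceratax, Leptoilis, and Sclerina — a synapomorphy uniting that clade.
C2: derived state '+' in Ceratax and Sclerina only — synapomorphy for {Ceratax, Sclerina}.
C3 (derived state '-') is shared by Bryoops, Ceratax, Leptoilis, and Sclerina — a synapomorphy uniting that clade.
Most parsimonious ingroup topology: (((Leptoilis,(Sclerina,Ceratax)),Bryoops),Aeleus).
Sclerina and Ceratax form a cherry on this tree, so they are sister taxa.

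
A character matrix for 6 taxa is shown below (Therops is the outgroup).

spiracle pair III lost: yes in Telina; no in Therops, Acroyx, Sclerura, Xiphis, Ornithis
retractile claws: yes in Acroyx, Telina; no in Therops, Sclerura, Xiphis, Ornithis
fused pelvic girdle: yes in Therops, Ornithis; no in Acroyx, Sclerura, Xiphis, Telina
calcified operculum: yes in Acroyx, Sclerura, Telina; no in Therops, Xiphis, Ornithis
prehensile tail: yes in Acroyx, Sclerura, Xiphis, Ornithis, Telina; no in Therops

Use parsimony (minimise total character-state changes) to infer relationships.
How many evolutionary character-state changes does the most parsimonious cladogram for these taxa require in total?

5

Character polarity is set by the outgroup: the derived state is whichever differs from the outgroup's state, so for fused pelvic girdle the derived state is 'no', and for the remaining characters it is 'yes'.
spiracle pair III lost: derived state 'yes' in Telina only — an autapomorphy, so it tells us nothing about relationships among taxa.
retractile claws: derived state 'yes' in Acroyx and Telina only — synapomorphy for {Acroyx, Telina}.
fused pelvic girdle (derived state 'no') is shared by Acroyx, Sclerura, Telina, and Xiphis — a synapomorphy uniting that clade.
Only Acroyx, Sclerura, and Telina show the derived state 'yes' for calcified operculum, supporting them as a clade.
prehensile tail (derived state 'yes') is shared by all ingroup taxa — unites the whole ingroup.
Most parsimonious ingroup topology: ((((Acroyx,Telina),Sclerura),Xiphis),Ornithis).
Changes per character on this tree: spiracle pair III lost: 1; retractile claws: 1; fused pelvic girdle: 1; calcified operculum: 1; prehensile tail: 1.
Total = 5.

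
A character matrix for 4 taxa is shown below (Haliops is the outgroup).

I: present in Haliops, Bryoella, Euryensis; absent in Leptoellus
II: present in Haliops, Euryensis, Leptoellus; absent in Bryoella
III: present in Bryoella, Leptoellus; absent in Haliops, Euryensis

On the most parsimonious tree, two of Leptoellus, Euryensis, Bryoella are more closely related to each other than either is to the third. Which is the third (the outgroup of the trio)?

Character polarity is set by the outgroup: the derived state is whichever differs from the outgroup's state, so for I, II the derived state is 'absent', and for the remaining characters it is 'present'.
I: derived state 'absent' in Leptoellus only — an autapomorphy, so it tells us nothing about relationships among taxa.
II (derived state 'absent') is unique to Bryoella (autapomorphy; uninformative for grouping).
III: derived state 'present' in Bryoella and Leptoellus only — synapomorphy for {Bryoella, Leptoellus}.
Most parsimonious ingroup topology: ((Bryoella,Leptoellus),Euryensis).
Leptoellus and Bryoella share a more recent common ancestor with each other than either does with Euryensis, so Euryensis is the least closely related of the three.

Euryensis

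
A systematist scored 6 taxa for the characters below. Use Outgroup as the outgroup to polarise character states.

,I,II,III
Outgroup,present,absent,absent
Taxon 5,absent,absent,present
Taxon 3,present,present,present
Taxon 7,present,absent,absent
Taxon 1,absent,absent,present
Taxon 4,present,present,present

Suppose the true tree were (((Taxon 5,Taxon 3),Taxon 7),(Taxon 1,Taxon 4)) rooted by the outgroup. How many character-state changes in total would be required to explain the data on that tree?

Map each character onto (((Taxon 5,Taxon 3),Taxon 7),(Taxon 1,Taxon 4)) (rooted by Outgroup) and count the minimum state changes it requires (Fitch parsimony):
I: 2; II: 2; III: 2.
Total tree length = 6.

6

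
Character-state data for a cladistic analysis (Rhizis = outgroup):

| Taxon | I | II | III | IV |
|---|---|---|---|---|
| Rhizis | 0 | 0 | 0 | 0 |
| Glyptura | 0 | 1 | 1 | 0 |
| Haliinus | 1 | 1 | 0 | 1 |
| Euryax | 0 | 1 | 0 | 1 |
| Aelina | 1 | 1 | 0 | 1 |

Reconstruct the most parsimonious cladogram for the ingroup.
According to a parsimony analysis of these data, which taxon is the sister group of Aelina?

The outgroup has state '0' for every character, so '1' is the derived state throughout.
Only Aelina and Haliinus show the derived state '1' for I, supporting them as a clade.
II (derived state '1') is shared by all ingroup taxa — unites the whole ingroup.
III (derived state '1') is unique to Glyptura (autapomorphy; uninformative for grouping).
Only Aelina, Euryax, and Haliinus show the derived state '1' for IV, supporting them as a clade.
Most parsimonious ingroup topology: (Glyptura,((Aelina,Haliinus),Euryax)).
Aelina and Haliinus form a cherry on this tree, so they are sister taxa.

Haliinus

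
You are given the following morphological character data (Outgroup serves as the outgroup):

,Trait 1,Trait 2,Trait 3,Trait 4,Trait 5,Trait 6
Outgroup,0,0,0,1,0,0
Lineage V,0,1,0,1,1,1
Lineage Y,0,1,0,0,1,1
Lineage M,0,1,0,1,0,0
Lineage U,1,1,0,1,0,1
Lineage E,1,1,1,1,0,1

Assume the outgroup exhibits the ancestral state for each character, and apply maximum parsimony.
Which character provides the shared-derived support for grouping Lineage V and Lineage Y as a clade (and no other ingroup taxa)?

Character polarity is set by the outgroup: the derived state is whichever differs from the outgroup's state, so for Trait 4 the derived state is '0', and for the remaining characters it is '1'.
Only Lineage E and Lineage U show the derived state '1' for Trait 1, supporting them as a clade.
All ingroup taxa share the derived state '1' for Trait 2; it defines the ingroup but does not resolve relationships within it.
Trait 3 (derived state '1') is unique to Lineage E (autapomorphy; uninformative for grouping).
Trait 4 (derived state '0') is unique to Lineage Y (autapomorphy; uninformative for grouping).
Trait 5 (derived state '1') is shared by Lineage V and Lineage Y — a synapomorphy uniting that clade.
Trait 6: derived state '1' in Lineage E, Lineage U, Lineage V, and Lineage Y only — synapomorphy for {Lineage E, Lineage U, Lineage V, Lineage Y}.
Most parsimonious ingroup topology: (((Lineage V,Lineage Y),(Lineage U,Lineage E)),Lineage M).
The clade {Lineage V, Lineage Y} is supported by Trait 5: its derived state '1' occurs in exactly those taxa and in no other taxon (including the outgroup).

Trait 5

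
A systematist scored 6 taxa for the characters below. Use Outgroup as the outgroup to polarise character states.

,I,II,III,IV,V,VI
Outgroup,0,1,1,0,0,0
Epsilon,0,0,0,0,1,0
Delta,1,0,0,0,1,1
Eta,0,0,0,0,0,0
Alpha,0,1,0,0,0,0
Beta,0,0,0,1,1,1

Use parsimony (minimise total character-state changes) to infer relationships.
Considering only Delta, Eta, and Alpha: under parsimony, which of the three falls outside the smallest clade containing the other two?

Alpha

Character polarity is set by the outgroup: the derived state is whichever differs from the outgroup's state, so for II, III the derived state is '0', and for the remaining characters it is '1'.
I (derived state '1') is unique to Delta (autapomorphy; uninformative for grouping).
II (derived state '0') is shared by Beta, Delta, Epsilon, and Eta — a synapomorphy uniting that clade.
III (derived state '0') is shared by all ingroup taxa — unites the whole ingroup.
IV (derived state '1') is unique to Beta (autapomorphy; uninformative for grouping).
V: derived state '1' in Beta, Delta, and Epsilon only — synapomorphy for {Beta, Delta, Epsilon}.
Only Beta and Delta show the derived state '1' for VI, supporting them as a clade.
Most parsimonious ingroup topology: (((Epsilon,(Delta,Beta)),Eta),Alpha).
Eta and Delta share a more recent common ancestor with each other than either does with Alpha, so Alpha is the least closely related of the three.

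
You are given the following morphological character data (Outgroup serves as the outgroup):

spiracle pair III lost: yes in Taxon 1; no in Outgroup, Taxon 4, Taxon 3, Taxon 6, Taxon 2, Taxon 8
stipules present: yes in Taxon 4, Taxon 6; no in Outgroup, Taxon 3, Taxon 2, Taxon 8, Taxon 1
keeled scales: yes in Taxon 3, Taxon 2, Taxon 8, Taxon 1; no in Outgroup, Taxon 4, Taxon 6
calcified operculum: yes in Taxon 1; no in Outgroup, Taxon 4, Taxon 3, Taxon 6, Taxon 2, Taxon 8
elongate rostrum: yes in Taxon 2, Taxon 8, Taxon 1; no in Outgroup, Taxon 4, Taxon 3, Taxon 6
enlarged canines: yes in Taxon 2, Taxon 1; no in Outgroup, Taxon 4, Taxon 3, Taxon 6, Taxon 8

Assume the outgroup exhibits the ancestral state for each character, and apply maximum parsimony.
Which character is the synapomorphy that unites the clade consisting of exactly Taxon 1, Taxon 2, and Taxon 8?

elongate rostrum

The outgroup has state 'no' for every character, so 'yes' is the derived state throughout.
spiracle pair III lost (derived state 'yes') is unique to Taxon 1 (autapomorphy; uninformative for grouping).
Only Taxon 4 and Taxon 6 show the derived state 'yes' for stipules present, supporting them as a clade.
keeled scales: derived state 'yes' in Taxon 1, Taxon 2, Taxon 3, and Taxon 8 only — synapomorphy for {Taxon 1, Taxon 2, Taxon 3, Taxon 8}.
calcified operculum (derived state 'yes') is unique to Taxon 1 (autapomorphy; uninformative for grouping).
Only Taxon 1, Taxon 2, and Taxon 8 show the derived state 'yes' for elongate rostrum, supporting them as a clade.
enlarged canines (derived state 'yes') is shared by Taxon 1 and Taxon 2 — a synapomorphy uniting that clade.
Most parsimonious ingroup topology: ((Taxon 4,Taxon 6),(Taxon 3,((Taxon 2,Taxon 1),Taxon 8))).
The clade {Taxon 1, Taxon 2, Taxon 8} is supported by elongate rostrum: its derived state 'yes' occurs in exactly those taxa and in no other taxon (including the outgroup).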